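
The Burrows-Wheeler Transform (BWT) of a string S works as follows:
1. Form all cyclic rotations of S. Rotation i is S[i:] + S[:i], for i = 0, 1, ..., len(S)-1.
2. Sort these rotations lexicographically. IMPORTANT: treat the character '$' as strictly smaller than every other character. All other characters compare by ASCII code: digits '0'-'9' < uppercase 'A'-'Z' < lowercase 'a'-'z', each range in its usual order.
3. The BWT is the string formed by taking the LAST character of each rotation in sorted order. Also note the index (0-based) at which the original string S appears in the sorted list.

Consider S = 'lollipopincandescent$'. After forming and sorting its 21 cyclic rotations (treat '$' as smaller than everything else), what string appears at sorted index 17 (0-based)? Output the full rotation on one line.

Answer: pincandescent$lollipo

Derivation:
All 21 rotations (rotation i = S[i:]+S[:i]):
  rot[0] = lollipopincandescent$
  rot[1] = ollipopincandescent$l
  rot[2] = llipopincandescent$lo
  rot[3] = lipopincandescent$lol
  rot[4] = ipopincandescent$loll
  rot[5] = popincandescent$lolli
  rot[6] = opincandescent$lollip
  rot[7] = pincandescent$lollipo
  rot[8] = incandescent$lollipop
  rot[9] = ncandescent$lollipopi
  rot[10] = candescent$lollipopin
  rot[11] = andescent$lollipopinc
  rot[12] = ndescent$lollipopinca
  rot[13] = descent$lollipopincan
  rot[14] = escent$lollipopincand
  rot[15] = scent$lollipopincande
  rot[16] = cent$lollipopincandes
  rot[17] = ent$lollipopincandesc
  rot[18] = nt$lollipopincandesce
  rot[19] = t$lollipopincandescen
  rot[20] = $lollipopincandescent
Sorted (with $ < everything):
  sorted[0] = $lollipopincandescent
  sorted[1] = andescent$lollipopinc
  sorted[2] = candescent$lollipopin
  sorted[3] = cent$lollipopincandes
  sorted[4] = descent$lollipopincan
  sorted[5] = ent$lollipopincandesc
  sorted[6] = escent$lollipopincand
  sorted[7] = incandescent$lollipop
  sorted[8] = ipopincandescent$loll
  sorted[9] = lipopincandescent$lol
  sorted[10] = llipopincandescent$lo
  sorted[11] = lollipopincandescent$
  sorted[12] = ncandescent$lollipopi
  sorted[13] = ndescent$lollipopinca
  sorted[14] = nt$lollipopincandesce
  sorted[15] = ollipopincandescent$l
  sorted[16] = opincandescent$lollip
  sorted[17] = pincandescent$lollipo
  sorted[18] = popincandescent$lolli
  sorted[19] = scent$lollipopincande
  sorted[20] = t$lollipopincandescen
sorted[17] = pincandescent$lollipo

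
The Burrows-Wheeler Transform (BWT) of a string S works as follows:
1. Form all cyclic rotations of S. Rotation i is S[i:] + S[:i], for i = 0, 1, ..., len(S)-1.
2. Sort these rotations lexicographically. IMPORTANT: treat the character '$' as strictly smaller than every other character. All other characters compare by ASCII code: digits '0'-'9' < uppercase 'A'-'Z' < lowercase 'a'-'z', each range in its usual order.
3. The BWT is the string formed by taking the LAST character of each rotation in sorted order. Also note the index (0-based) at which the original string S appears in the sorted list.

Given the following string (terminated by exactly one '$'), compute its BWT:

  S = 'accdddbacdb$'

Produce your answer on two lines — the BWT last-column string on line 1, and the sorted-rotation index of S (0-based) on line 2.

Answer: b$bddaaccddc
1

Derivation:
All 12 rotations (rotation i = S[i:]+S[:i]):
  rot[0] = accdddbacdb$
  rot[1] = ccdddbacdb$a
  rot[2] = cdddbacdb$ac
  rot[3] = dddbacdb$acc
  rot[4] = ddbacdb$accd
  rot[5] = dbacdb$accdd
  rot[6] = bacdb$accddd
  rot[7] = acdb$accdddb
  rot[8] = cdb$accdddba
  rot[9] = db$accdddbac
  rot[10] = b$accdddbacd
  rot[11] = $accdddbacdb
Sorted (with $ < everything):
  sorted[0] = $accdddbacdb  (last char: 'b')
  sorted[1] = accdddbacdb$  (last char: '$')
  sorted[2] = acdb$accdddb  (last char: 'b')
  sorted[3] = b$accdddbacd  (last char: 'd')
  sorted[4] = bacdb$accddd  (last char: 'd')
  sorted[5] = ccdddbacdb$a  (last char: 'a')
  sorted[6] = cdb$accdddba  (last char: 'a')
  sorted[7] = cdddbacdb$ac  (last char: 'c')
  sorted[8] = db$accdddbac  (last char: 'c')
  sorted[9] = dbacdb$accdd  (last char: 'd')
  sorted[10] = ddbacdb$accd  (last char: 'd')
  sorted[11] = dddbacdb$acc  (last char: 'c')
Last column: b$bddaaccddc
Original string S is at sorted index 1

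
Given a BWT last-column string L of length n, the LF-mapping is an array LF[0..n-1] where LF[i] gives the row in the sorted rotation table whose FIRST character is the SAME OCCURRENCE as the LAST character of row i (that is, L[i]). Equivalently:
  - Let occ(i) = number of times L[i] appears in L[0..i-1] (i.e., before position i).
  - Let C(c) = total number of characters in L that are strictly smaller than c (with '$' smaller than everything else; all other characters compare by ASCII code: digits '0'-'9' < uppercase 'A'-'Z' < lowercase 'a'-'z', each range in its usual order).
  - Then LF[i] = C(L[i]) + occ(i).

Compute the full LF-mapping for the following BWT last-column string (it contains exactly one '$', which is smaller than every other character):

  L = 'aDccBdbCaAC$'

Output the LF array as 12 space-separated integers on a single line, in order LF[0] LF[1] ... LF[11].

Char counts: '$':1, 'A':1, 'B':1, 'C':2, 'D':1, 'a':2, 'b':1, 'c':2, 'd':1
C (first-col start): C('$')=0, C('A')=1, C('B')=2, C('C')=3, C('D')=5, C('a')=6, C('b')=8, C('c')=9, C('d')=11
L[0]='a': occ=0, LF[0]=C('a')+0=6+0=6
L[1]='D': occ=0, LF[1]=C('D')+0=5+0=5
L[2]='c': occ=0, LF[2]=C('c')+0=9+0=9
L[3]='c': occ=1, LF[3]=C('c')+1=9+1=10
L[4]='B': occ=0, LF[4]=C('B')+0=2+0=2
L[5]='d': occ=0, LF[5]=C('d')+0=11+0=11
L[6]='b': occ=0, LF[6]=C('b')+0=8+0=8
L[7]='C': occ=0, LF[7]=C('C')+0=3+0=3
L[8]='a': occ=1, LF[8]=C('a')+1=6+1=7
L[9]='A': occ=0, LF[9]=C('A')+0=1+0=1
L[10]='C': occ=1, LF[10]=C('C')+1=3+1=4
L[11]='$': occ=0, LF[11]=C('$')+0=0+0=0

Answer: 6 5 9 10 2 11 8 3 7 1 4 0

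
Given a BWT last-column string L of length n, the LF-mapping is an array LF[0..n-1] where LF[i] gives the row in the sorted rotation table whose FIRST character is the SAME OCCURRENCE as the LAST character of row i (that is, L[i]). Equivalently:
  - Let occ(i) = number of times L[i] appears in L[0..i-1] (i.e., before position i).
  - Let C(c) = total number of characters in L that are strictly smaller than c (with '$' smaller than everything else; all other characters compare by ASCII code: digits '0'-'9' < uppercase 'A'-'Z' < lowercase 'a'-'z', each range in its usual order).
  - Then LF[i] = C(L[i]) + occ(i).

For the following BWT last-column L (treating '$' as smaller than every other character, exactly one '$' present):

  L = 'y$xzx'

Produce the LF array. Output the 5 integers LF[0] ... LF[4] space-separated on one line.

Char counts: '$':1, 'x':2, 'y':1, 'z':1
C (first-col start): C('$')=0, C('x')=1, C('y')=3, C('z')=4
L[0]='y': occ=0, LF[0]=C('y')+0=3+0=3
L[1]='$': occ=0, LF[1]=C('$')+0=0+0=0
L[2]='x': occ=0, LF[2]=C('x')+0=1+0=1
L[3]='z': occ=0, LF[3]=C('z')+0=4+0=4
L[4]='x': occ=1, LF[4]=C('x')+1=1+1=2

Answer: 3 0 1 4 2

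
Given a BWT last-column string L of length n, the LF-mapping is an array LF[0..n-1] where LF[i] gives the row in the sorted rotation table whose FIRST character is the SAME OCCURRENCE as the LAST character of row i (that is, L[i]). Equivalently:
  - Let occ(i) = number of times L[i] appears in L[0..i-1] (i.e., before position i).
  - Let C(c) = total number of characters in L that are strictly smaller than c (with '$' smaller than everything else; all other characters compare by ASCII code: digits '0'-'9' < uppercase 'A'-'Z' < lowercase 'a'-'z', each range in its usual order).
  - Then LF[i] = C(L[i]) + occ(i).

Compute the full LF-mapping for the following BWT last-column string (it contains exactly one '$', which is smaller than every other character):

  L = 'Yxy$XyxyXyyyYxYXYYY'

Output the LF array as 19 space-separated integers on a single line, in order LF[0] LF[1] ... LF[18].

Answer: 4 10 13 0 1 14 11 15 2 16 17 18 5 12 6 3 7 8 9

Derivation:
Char counts: '$':1, 'X':3, 'Y':6, 'x':3, 'y':6
C (first-col start): C('$')=0, C('X')=1, C('Y')=4, C('x')=10, C('y')=13
L[0]='Y': occ=0, LF[0]=C('Y')+0=4+0=4
L[1]='x': occ=0, LF[1]=C('x')+0=10+0=10
L[2]='y': occ=0, LF[2]=C('y')+0=13+0=13
L[3]='$': occ=0, LF[3]=C('$')+0=0+0=0
L[4]='X': occ=0, LF[4]=C('X')+0=1+0=1
L[5]='y': occ=1, LF[5]=C('y')+1=13+1=14
L[6]='x': occ=1, LF[6]=C('x')+1=10+1=11
L[7]='y': occ=2, LF[7]=C('y')+2=13+2=15
L[8]='X': occ=1, LF[8]=C('X')+1=1+1=2
L[9]='y': occ=3, LF[9]=C('y')+3=13+3=16
L[10]='y': occ=4, LF[10]=C('y')+4=13+4=17
L[11]='y': occ=5, LF[11]=C('y')+5=13+5=18
L[12]='Y': occ=1, LF[12]=C('Y')+1=4+1=5
L[13]='x': occ=2, LF[13]=C('x')+2=10+2=12
L[14]='Y': occ=2, LF[14]=C('Y')+2=4+2=6
L[15]='X': occ=2, LF[15]=C('X')+2=1+2=3
L[16]='Y': occ=3, LF[16]=C('Y')+3=4+3=7
L[17]='Y': occ=4, LF[17]=C('Y')+4=4+4=8
L[18]='Y': occ=5, LF[18]=C('Y')+5=4+5=9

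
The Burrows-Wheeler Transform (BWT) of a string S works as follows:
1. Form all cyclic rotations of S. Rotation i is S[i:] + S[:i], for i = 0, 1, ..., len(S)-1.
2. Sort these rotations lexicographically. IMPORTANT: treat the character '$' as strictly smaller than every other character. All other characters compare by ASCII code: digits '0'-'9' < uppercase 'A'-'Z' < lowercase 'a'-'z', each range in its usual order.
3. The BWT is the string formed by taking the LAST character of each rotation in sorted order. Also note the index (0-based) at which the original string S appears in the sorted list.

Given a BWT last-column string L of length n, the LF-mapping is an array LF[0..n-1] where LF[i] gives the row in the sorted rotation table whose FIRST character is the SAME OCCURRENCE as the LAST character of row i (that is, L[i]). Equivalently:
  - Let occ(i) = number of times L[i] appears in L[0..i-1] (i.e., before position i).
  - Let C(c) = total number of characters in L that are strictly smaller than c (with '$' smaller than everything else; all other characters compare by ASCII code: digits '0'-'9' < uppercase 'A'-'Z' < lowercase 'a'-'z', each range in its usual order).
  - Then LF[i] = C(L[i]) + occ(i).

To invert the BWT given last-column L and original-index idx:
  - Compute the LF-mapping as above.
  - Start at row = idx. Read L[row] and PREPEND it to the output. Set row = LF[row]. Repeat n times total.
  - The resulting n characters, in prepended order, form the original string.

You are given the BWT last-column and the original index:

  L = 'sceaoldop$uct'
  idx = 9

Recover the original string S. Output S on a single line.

Answer: poodlecactus$

Derivation:
LF mapping: 10 2 5 1 7 6 4 8 9 0 12 3 11
Walk LF starting at row 9, prepending L[row]:
  step 1: row=9, L[9]='$', prepend. Next row=LF[9]=0
  step 2: row=0, L[0]='s', prepend. Next row=LF[0]=10
  step 3: row=10, L[10]='u', prepend. Next row=LF[10]=12
  step 4: row=12, L[12]='t', prepend. Next row=LF[12]=11
  step 5: row=11, L[11]='c', prepend. Next row=LF[11]=3
  step 6: row=3, L[3]='a', prepend. Next row=LF[3]=1
  step 7: row=1, L[1]='c', prepend. Next row=LF[1]=2
  step 8: row=2, L[2]='e', prepend. Next row=LF[2]=5
  step 9: row=5, L[5]='l', prepend. Next row=LF[5]=6
  step 10: row=6, L[6]='d', prepend. Next row=LF[6]=4
  step 11: row=4, L[4]='o', prepend. Next row=LF[4]=7
  step 12: row=7, L[7]='o', prepend. Next row=LF[7]=8
  step 13: row=8, L[8]='p', prepend. Next row=LF[8]=9
Reversed output: poodlecactus$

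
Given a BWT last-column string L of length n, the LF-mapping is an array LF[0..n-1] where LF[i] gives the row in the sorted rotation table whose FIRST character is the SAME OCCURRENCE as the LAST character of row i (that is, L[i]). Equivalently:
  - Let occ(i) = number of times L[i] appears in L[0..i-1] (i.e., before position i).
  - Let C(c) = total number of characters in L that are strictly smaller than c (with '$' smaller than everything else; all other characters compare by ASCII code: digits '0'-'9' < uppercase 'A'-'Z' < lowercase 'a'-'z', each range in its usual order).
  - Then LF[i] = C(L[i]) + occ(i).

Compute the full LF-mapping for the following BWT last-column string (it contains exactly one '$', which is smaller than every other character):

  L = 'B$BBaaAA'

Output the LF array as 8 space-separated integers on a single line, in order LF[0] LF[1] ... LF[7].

Char counts: '$':1, 'A':2, 'B':3, 'a':2
C (first-col start): C('$')=0, C('A')=1, C('B')=3, C('a')=6
L[0]='B': occ=0, LF[0]=C('B')+0=3+0=3
L[1]='$': occ=0, LF[1]=C('$')+0=0+0=0
L[2]='B': occ=1, LF[2]=C('B')+1=3+1=4
L[3]='B': occ=2, LF[3]=C('B')+2=3+2=5
L[4]='a': occ=0, LF[4]=C('a')+0=6+0=6
L[5]='a': occ=1, LF[5]=C('a')+1=6+1=7
L[6]='A': occ=0, LF[6]=C('A')+0=1+0=1
L[7]='A': occ=1, LF[7]=C('A')+1=1+1=2

Answer: 3 0 4 5 6 7 1 2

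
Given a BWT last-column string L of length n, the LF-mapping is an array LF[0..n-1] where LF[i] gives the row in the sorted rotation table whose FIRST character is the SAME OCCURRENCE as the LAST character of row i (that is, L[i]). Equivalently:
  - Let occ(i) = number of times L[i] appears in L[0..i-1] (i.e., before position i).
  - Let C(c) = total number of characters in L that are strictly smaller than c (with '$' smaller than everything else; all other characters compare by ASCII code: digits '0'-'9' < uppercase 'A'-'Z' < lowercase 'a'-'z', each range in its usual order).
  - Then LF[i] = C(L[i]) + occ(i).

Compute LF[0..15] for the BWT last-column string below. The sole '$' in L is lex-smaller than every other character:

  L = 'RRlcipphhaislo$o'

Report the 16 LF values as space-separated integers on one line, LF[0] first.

Answer: 1 2 9 4 7 13 14 5 6 3 8 15 10 11 0 12

Derivation:
Char counts: '$':1, 'R':2, 'a':1, 'c':1, 'h':2, 'i':2, 'l':2, 'o':2, 'p':2, 's':1
C (first-col start): C('$')=0, C('R')=1, C('a')=3, C('c')=4, C('h')=5, C('i')=7, C('l')=9, C('o')=11, C('p')=13, C('s')=15
L[0]='R': occ=0, LF[0]=C('R')+0=1+0=1
L[1]='R': occ=1, LF[1]=C('R')+1=1+1=2
L[2]='l': occ=0, LF[2]=C('l')+0=9+0=9
L[3]='c': occ=0, LF[3]=C('c')+0=4+0=4
L[4]='i': occ=0, LF[4]=C('i')+0=7+0=7
L[5]='p': occ=0, LF[5]=C('p')+0=13+0=13
L[6]='p': occ=1, LF[6]=C('p')+1=13+1=14
L[7]='h': occ=0, LF[7]=C('h')+0=5+0=5
L[8]='h': occ=1, LF[8]=C('h')+1=5+1=6
L[9]='a': occ=0, LF[9]=C('a')+0=3+0=3
L[10]='i': occ=1, LF[10]=C('i')+1=7+1=8
L[11]='s': occ=0, LF[11]=C('s')+0=15+0=15
L[12]='l': occ=1, LF[12]=C('l')+1=9+1=10
L[13]='o': occ=0, LF[13]=C('o')+0=11+0=11
L[14]='$': occ=0, LF[14]=C('$')+0=0+0=0
L[15]='o': occ=1, LF[15]=C('o')+1=11+1=12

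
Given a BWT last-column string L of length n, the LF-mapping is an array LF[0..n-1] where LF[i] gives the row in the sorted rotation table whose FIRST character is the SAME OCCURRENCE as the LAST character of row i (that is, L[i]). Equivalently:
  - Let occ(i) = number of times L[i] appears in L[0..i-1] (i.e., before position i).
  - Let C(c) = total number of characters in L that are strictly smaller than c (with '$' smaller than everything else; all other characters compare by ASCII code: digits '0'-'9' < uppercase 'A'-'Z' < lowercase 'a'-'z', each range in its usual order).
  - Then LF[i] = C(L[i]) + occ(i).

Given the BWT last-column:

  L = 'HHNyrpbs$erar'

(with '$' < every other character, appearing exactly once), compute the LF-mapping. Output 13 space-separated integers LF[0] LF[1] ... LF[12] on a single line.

Answer: 1 2 3 12 8 7 5 11 0 6 9 4 10

Derivation:
Char counts: '$':1, 'H':2, 'N':1, 'a':1, 'b':1, 'e':1, 'p':1, 'r':3, 's':1, 'y':1
C (first-col start): C('$')=0, C('H')=1, C('N')=3, C('a')=4, C('b')=5, C('e')=6, C('p')=7, C('r')=8, C('s')=11, C('y')=12
L[0]='H': occ=0, LF[0]=C('H')+0=1+0=1
L[1]='H': occ=1, LF[1]=C('H')+1=1+1=2
L[2]='N': occ=0, LF[2]=C('N')+0=3+0=3
L[3]='y': occ=0, LF[3]=C('y')+0=12+0=12
L[4]='r': occ=0, LF[4]=C('r')+0=8+0=8
L[5]='p': occ=0, LF[5]=C('p')+0=7+0=7
L[6]='b': occ=0, LF[6]=C('b')+0=5+0=5
L[7]='s': occ=0, LF[7]=C('s')+0=11+0=11
L[8]='$': occ=0, LF[8]=C('$')+0=0+0=0
L[9]='e': occ=0, LF[9]=C('e')+0=6+0=6
L[10]='r': occ=1, LF[10]=C('r')+1=8+1=9
L[11]='a': occ=0, LF[11]=C('a')+0=4+0=4
L[12]='r': occ=2, LF[12]=C('r')+2=8+2=10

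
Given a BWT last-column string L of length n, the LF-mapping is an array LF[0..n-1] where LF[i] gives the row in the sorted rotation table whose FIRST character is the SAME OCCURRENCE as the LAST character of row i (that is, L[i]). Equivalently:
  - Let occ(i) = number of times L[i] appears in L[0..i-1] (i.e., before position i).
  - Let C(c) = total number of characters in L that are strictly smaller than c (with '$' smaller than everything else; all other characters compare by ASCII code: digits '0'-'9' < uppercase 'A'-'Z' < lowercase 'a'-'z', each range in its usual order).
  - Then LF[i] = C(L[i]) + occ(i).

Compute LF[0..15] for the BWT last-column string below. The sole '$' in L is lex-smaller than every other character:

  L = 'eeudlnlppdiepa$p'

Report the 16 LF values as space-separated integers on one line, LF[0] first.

Answer: 4 5 15 2 8 10 9 11 12 3 7 6 13 1 0 14

Derivation:
Char counts: '$':1, 'a':1, 'd':2, 'e':3, 'i':1, 'l':2, 'n':1, 'p':4, 'u':1
C (first-col start): C('$')=0, C('a')=1, C('d')=2, C('e')=4, C('i')=7, C('l')=8, C('n')=10, C('p')=11, C('u')=15
L[0]='e': occ=0, LF[0]=C('e')+0=4+0=4
L[1]='e': occ=1, LF[1]=C('e')+1=4+1=5
L[2]='u': occ=0, LF[2]=C('u')+0=15+0=15
L[3]='d': occ=0, LF[3]=C('d')+0=2+0=2
L[4]='l': occ=0, LF[4]=C('l')+0=8+0=8
L[5]='n': occ=0, LF[5]=C('n')+0=10+0=10
L[6]='l': occ=1, LF[6]=C('l')+1=8+1=9
L[7]='p': occ=0, LF[7]=C('p')+0=11+0=11
L[8]='p': occ=1, LF[8]=C('p')+1=11+1=12
L[9]='d': occ=1, LF[9]=C('d')+1=2+1=3
L[10]='i': occ=0, LF[10]=C('i')+0=7+0=7
L[11]='e': occ=2, LF[11]=C('e')+2=4+2=6
L[12]='p': occ=2, LF[12]=C('p')+2=11+2=13
L[13]='a': occ=0, LF[13]=C('a')+0=1+0=1
L[14]='$': occ=0, LF[14]=C('$')+0=0+0=0
L[15]='p': occ=3, LF[15]=C('p')+3=11+3=14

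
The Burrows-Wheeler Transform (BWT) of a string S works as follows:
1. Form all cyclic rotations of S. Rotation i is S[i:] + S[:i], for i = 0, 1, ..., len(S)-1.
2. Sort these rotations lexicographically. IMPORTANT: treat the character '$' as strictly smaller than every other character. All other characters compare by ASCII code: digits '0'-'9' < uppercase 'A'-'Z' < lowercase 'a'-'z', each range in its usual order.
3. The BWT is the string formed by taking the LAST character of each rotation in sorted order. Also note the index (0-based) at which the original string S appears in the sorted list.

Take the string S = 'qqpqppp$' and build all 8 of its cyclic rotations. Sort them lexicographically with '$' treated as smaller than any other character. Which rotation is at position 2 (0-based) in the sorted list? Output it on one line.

All 8 rotations (rotation i = S[i:]+S[:i]):
  rot[0] = qqpqppp$
  rot[1] = qpqppp$q
  rot[2] = pqppp$qq
  rot[3] = qppp$qqp
  rot[4] = ppp$qqpq
  rot[5] = pp$qqpqp
  rot[6] = p$qqpqpp
  rot[7] = $qqpqppp
Sorted (with $ < everything):
  sorted[0] = $qqpqppp
  sorted[1] = p$qqpqpp
  sorted[2] = pp$qqpqp
  sorted[3] = ppp$qqpq
  sorted[4] = pqppp$qq
  sorted[5] = qppp$qqp
  sorted[6] = qpqppp$q
  sorted[7] = qqpqppp$
sorted[2] = pp$qqpqp

Answer: pp$qqpqp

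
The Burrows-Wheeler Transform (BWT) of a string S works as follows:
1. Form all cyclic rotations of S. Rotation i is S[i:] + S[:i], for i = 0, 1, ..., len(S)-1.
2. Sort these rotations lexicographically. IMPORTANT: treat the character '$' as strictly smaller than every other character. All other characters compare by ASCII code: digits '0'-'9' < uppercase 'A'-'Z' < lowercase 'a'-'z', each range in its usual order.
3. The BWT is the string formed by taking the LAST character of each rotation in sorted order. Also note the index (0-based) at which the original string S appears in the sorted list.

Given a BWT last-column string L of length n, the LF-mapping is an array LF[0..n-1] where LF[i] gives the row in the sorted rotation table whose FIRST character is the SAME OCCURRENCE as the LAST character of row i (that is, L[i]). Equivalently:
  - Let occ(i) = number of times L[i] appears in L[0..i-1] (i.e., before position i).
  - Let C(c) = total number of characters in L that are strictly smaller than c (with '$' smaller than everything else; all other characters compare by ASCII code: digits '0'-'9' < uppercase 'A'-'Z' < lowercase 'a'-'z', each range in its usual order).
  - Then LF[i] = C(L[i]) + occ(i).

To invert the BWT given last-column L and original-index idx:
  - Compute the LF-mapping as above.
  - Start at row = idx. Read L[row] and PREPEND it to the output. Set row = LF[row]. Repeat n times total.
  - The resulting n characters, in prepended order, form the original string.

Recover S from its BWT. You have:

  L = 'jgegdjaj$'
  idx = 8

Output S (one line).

LF mapping: 6 4 3 5 2 7 1 8 0
Walk LF starting at row 8, prepending L[row]:
  step 1: row=8, L[8]='$', prepend. Next row=LF[8]=0
  step 2: row=0, L[0]='j', prepend. Next row=LF[0]=6
  step 3: row=6, L[6]='a', prepend. Next row=LF[6]=1
  step 4: row=1, L[1]='g', prepend. Next row=LF[1]=4
  step 5: row=4, L[4]='d', prepend. Next row=LF[4]=2
  step 6: row=2, L[2]='e', prepend. Next row=LF[2]=3
  step 7: row=3, L[3]='g', prepend. Next row=LF[3]=5
  step 8: row=5, L[5]='j', prepend. Next row=LF[5]=7
  step 9: row=7, L[7]='j', prepend. Next row=LF[7]=8
Reversed output: jjgedgaj$

Answer: jjgedgaj$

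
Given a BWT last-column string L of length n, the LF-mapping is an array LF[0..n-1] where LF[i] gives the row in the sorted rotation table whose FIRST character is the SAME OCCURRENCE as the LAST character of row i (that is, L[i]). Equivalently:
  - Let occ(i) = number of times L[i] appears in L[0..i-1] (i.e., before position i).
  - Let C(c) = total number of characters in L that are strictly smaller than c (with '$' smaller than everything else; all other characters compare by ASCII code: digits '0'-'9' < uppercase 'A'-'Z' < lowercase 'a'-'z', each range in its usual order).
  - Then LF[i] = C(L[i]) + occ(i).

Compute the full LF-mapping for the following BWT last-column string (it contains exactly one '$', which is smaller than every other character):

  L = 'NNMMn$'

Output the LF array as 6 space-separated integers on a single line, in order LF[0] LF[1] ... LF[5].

Answer: 3 4 1 2 5 0

Derivation:
Char counts: '$':1, 'M':2, 'N':2, 'n':1
C (first-col start): C('$')=0, C('M')=1, C('N')=3, C('n')=5
L[0]='N': occ=0, LF[0]=C('N')+0=3+0=3
L[1]='N': occ=1, LF[1]=C('N')+1=3+1=4
L[2]='M': occ=0, LF[2]=C('M')+0=1+0=1
L[3]='M': occ=1, LF[3]=C('M')+1=1+1=2
L[4]='n': occ=0, LF[4]=C('n')+0=5+0=5
L[5]='$': occ=0, LF[5]=C('$')+0=0+0=0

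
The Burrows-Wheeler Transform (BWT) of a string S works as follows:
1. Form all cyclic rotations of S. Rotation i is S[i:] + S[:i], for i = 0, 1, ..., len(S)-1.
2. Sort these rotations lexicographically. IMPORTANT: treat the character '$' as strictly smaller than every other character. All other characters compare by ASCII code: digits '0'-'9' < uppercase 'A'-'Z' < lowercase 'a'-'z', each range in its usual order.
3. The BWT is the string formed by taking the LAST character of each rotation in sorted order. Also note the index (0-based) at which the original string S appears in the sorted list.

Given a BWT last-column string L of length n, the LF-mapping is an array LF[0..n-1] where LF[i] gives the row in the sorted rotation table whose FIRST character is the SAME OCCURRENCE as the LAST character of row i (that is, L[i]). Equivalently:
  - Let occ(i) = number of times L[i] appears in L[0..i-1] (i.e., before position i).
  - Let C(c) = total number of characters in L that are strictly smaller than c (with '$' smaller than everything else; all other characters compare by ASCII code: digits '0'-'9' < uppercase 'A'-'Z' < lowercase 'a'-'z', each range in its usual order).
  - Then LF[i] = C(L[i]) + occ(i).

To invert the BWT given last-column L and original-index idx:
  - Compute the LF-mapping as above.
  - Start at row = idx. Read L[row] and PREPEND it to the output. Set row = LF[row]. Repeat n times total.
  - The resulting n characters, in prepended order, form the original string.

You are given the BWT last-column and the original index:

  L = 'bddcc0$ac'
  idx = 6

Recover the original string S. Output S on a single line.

LF mapping: 3 7 8 4 5 1 0 2 6
Walk LF starting at row 6, prepending L[row]:
  step 1: row=6, L[6]='$', prepend. Next row=LF[6]=0
  step 2: row=0, L[0]='b', prepend. Next row=LF[0]=3
  step 3: row=3, L[3]='c', prepend. Next row=LF[3]=4
  step 4: row=4, L[4]='c', prepend. Next row=LF[4]=5
  step 5: row=5, L[5]='0', prepend. Next row=LF[5]=1
  step 6: row=1, L[1]='d', prepend. Next row=LF[1]=7
  step 7: row=7, L[7]='a', prepend. Next row=LF[7]=2
  step 8: row=2, L[2]='d', prepend. Next row=LF[2]=8
  step 9: row=8, L[8]='c', prepend. Next row=LF[8]=6
Reversed output: cdad0ccb$

Answer: cdad0ccb$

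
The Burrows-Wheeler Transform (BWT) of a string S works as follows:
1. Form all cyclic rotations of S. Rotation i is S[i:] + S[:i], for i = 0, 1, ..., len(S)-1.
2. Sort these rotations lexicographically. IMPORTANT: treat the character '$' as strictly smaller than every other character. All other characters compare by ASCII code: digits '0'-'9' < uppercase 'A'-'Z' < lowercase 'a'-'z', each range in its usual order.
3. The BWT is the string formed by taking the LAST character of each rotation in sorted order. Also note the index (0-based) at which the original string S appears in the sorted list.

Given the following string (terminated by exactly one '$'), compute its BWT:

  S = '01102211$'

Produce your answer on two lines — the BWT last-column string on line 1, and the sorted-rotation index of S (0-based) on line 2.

All 9 rotations (rotation i = S[i:]+S[:i]):
  rot[0] = 01102211$
  rot[1] = 1102211$0
  rot[2] = 102211$01
  rot[3] = 02211$011
  rot[4] = 2211$0110
  rot[5] = 211$01102
  rot[6] = 11$011022
  rot[7] = 1$0110221
  rot[8] = $01102211
Sorted (with $ < everything):
  sorted[0] = $01102211  (last char: '1')
  sorted[1] = 01102211$  (last char: '$')
  sorted[2] = 02211$011  (last char: '1')
  sorted[3] = 1$0110221  (last char: '1')
  sorted[4] = 102211$01  (last char: '1')
  sorted[5] = 11$011022  (last char: '2')
  sorted[6] = 1102211$0  (last char: '0')
  sorted[7] = 211$01102  (last char: '2')
  sorted[8] = 2211$0110  (last char: '0')
Last column: 1$1112020
Original string S is at sorted index 1

Answer: 1$1112020
1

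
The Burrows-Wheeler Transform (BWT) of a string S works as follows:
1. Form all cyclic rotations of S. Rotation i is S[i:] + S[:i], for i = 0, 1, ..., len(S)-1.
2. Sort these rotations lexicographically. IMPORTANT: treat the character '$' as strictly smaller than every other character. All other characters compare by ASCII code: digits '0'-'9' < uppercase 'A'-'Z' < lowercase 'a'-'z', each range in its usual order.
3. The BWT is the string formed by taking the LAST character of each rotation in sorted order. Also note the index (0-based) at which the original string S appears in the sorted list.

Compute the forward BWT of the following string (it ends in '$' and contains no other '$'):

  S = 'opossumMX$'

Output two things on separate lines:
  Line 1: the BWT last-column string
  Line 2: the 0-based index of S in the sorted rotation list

Answer: XmMu$pooss
4

Derivation:
All 10 rotations (rotation i = S[i:]+S[:i]):
  rot[0] = opossumMX$
  rot[1] = possumMX$o
  rot[2] = ossumMX$op
  rot[3] = ssumMX$opo
  rot[4] = sumMX$opos
  rot[5] = umMX$oposs
  rot[6] = mMX$opossu
  rot[7] = MX$opossum
  rot[8] = X$opossumM
  rot[9] = $opossumMX
Sorted (with $ < everything):
  sorted[0] = $opossumMX  (last char: 'X')
  sorted[1] = MX$opossum  (last char: 'm')
  sorted[2] = X$opossumM  (last char: 'M')
  sorted[3] = mMX$opossu  (last char: 'u')
  sorted[4] = opossumMX$  (last char: '$')
  sorted[5] = ossumMX$op  (last char: 'p')
  sorted[6] = possumMX$o  (last char: 'o')
  sorted[7] = ssumMX$opo  (last char: 'o')
  sorted[8] = sumMX$opos  (last char: 's')
  sorted[9] = umMX$oposs  (last char: 's')
Last column: XmMu$pooss
Original string S is at sorted index 4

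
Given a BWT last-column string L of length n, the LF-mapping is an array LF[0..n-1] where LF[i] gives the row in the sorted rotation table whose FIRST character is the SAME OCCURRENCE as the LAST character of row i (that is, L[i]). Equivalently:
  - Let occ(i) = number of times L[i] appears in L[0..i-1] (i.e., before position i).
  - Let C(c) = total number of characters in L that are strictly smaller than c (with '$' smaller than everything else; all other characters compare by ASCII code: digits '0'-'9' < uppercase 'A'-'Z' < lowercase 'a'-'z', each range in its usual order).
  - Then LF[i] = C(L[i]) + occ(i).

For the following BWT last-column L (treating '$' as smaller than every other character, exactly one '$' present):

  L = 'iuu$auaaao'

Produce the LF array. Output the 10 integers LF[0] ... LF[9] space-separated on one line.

Answer: 5 7 8 0 1 9 2 3 4 6

Derivation:
Char counts: '$':1, 'a':4, 'i':1, 'o':1, 'u':3
C (first-col start): C('$')=0, C('a')=1, C('i')=5, C('o')=6, C('u')=7
L[0]='i': occ=0, LF[0]=C('i')+0=5+0=5
L[1]='u': occ=0, LF[1]=C('u')+0=7+0=7
L[2]='u': occ=1, LF[2]=C('u')+1=7+1=8
L[3]='$': occ=0, LF[3]=C('$')+0=0+0=0
L[4]='a': occ=0, LF[4]=C('a')+0=1+0=1
L[5]='u': occ=2, LF[5]=C('u')+2=7+2=9
L[6]='a': occ=1, LF[6]=C('a')+1=1+1=2
L[7]='a': occ=2, LF[7]=C('a')+2=1+2=3
L[8]='a': occ=3, LF[8]=C('a')+3=1+3=4
L[9]='o': occ=0, LF[9]=C('o')+0=6+0=6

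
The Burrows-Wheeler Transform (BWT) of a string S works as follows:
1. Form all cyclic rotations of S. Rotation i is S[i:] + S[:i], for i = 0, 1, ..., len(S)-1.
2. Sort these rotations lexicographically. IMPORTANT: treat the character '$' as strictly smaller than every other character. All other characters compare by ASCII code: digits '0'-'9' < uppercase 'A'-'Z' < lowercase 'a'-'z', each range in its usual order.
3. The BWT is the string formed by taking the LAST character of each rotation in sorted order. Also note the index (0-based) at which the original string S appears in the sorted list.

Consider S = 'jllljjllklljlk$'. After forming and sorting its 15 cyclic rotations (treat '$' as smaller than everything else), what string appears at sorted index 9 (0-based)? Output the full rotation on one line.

Answer: lk$jllljjllkllj

Derivation:
All 15 rotations (rotation i = S[i:]+S[:i]):
  rot[0] = jllljjllklljlk$
  rot[1] = llljjllklljlk$j
  rot[2] = lljjllklljlk$jl
  rot[3] = ljjllklljlk$jll
  rot[4] = jjllklljlk$jlll
  rot[5] = jllklljlk$jlllj
  rot[6] = llklljlk$jllljj
  rot[7] = lklljlk$jllljjl
  rot[8] = klljlk$jllljjll
  rot[9] = lljlk$jllljjllk
  rot[10] = ljlk$jllljjllkl
  rot[11] = jlk$jllljjllkll
  rot[12] = lk$jllljjllkllj
  rot[13] = k$jllljjllklljl
  rot[14] = $jllljjllklljlk
Sorted (with $ < everything):
  sorted[0] = $jllljjllklljlk
  sorted[1] = jjllklljlk$jlll
  sorted[2] = jlk$jllljjllkll
  sorted[3] = jllklljlk$jlllj
  sorted[4] = jllljjllklljlk$
  sorted[5] = k$jllljjllklljl
  sorted[6] = klljlk$jllljjll
  sorted[7] = ljjllklljlk$jll
  sorted[8] = ljlk$jllljjllkl
  sorted[9] = lk$jllljjllkllj
  sorted[10] = lklljlk$jllljjl
  sorted[11] = lljjllklljlk$jl
  sorted[12] = lljlk$jllljjllk
  sorted[13] = llklljlk$jllljj
  sorted[14] = llljjllklljlk$j
sorted[9] = lk$jllljjllkllj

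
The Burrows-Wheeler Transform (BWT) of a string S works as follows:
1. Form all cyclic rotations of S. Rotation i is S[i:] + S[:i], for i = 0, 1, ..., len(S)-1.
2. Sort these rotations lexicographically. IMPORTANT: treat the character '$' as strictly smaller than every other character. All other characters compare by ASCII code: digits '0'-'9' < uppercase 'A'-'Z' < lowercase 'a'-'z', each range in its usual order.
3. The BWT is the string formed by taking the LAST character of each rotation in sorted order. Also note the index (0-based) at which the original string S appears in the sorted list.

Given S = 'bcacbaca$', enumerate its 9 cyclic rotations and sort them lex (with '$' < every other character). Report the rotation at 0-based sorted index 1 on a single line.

Answer: a$bcacbac

Derivation:
All 9 rotations (rotation i = S[i:]+S[:i]):
  rot[0] = bcacbaca$
  rot[1] = cacbaca$b
  rot[2] = acbaca$bc
  rot[3] = cbaca$bca
  rot[4] = baca$bcac
  rot[5] = aca$bcacb
  rot[6] = ca$bcacba
  rot[7] = a$bcacbac
  rot[8] = $bcacbaca
Sorted (with $ < everything):
  sorted[0] = $bcacbaca
  sorted[1] = a$bcacbac
  sorted[2] = aca$bcacb
  sorted[3] = acbaca$bc
  sorted[4] = baca$bcac
  sorted[5] = bcacbaca$
  sorted[6] = ca$bcacba
  sorted[7] = cacbaca$b
  sorted[8] = cbaca$bca
sorted[1] = a$bcacbac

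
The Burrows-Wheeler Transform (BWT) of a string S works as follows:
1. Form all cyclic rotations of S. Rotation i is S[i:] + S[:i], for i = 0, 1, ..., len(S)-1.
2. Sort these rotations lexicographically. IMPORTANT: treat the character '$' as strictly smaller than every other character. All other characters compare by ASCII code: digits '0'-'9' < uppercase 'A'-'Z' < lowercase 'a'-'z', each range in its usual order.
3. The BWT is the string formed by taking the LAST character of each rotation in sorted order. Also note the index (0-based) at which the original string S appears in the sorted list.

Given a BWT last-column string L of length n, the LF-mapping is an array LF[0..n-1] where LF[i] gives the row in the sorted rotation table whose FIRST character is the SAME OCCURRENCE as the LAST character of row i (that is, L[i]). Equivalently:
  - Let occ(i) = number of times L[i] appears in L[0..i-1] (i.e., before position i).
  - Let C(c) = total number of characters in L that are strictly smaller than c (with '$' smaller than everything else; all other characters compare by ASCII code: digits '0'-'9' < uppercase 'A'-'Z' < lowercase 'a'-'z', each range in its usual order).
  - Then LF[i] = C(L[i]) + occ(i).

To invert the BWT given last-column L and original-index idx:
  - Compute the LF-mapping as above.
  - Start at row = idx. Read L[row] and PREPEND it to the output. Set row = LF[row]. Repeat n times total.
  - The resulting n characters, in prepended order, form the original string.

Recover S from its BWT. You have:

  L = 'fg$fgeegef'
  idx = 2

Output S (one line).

LF mapping: 4 7 0 5 8 1 2 9 3 6
Walk LF starting at row 2, prepending L[row]:
  step 1: row=2, L[2]='$', prepend. Next row=LF[2]=0
  step 2: row=0, L[0]='f', prepend. Next row=LF[0]=4
  step 3: row=4, L[4]='g', prepend. Next row=LF[4]=8
  step 4: row=8, L[8]='e', prepend. Next row=LF[8]=3
  step 5: row=3, L[3]='f', prepend. Next row=LF[3]=5
  step 6: row=5, L[5]='e', prepend. Next row=LF[5]=1
  step 7: row=1, L[1]='g', prepend. Next row=LF[1]=7
  step 8: row=7, L[7]='g', prepend. Next row=LF[7]=9
  step 9: row=9, L[9]='f', prepend. Next row=LF[9]=6
  step 10: row=6, L[6]='e', prepend. Next row=LF[6]=2
Reversed output: efggefegf$

Answer: efggefegf$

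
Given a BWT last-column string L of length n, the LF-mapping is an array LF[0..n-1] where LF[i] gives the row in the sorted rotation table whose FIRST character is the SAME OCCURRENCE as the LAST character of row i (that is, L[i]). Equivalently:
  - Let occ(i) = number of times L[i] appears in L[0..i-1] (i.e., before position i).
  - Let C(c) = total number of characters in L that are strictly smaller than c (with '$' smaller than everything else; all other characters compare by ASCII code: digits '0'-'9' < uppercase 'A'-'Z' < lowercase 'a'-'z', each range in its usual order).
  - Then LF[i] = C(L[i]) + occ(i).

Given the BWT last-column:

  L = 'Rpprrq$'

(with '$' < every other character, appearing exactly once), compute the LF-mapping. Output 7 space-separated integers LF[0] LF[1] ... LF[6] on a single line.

Char counts: '$':1, 'R':1, 'p':2, 'q':1, 'r':2
C (first-col start): C('$')=0, C('R')=1, C('p')=2, C('q')=4, C('r')=5
L[0]='R': occ=0, LF[0]=C('R')+0=1+0=1
L[1]='p': occ=0, LF[1]=C('p')+0=2+0=2
L[2]='p': occ=1, LF[2]=C('p')+1=2+1=3
L[3]='r': occ=0, LF[3]=C('r')+0=5+0=5
L[4]='r': occ=1, LF[4]=C('r')+1=5+1=6
L[5]='q': occ=0, LF[5]=C('q')+0=4+0=4
L[6]='$': occ=0, LF[6]=C('$')+0=0+0=0

Answer: 1 2 3 5 6 4 0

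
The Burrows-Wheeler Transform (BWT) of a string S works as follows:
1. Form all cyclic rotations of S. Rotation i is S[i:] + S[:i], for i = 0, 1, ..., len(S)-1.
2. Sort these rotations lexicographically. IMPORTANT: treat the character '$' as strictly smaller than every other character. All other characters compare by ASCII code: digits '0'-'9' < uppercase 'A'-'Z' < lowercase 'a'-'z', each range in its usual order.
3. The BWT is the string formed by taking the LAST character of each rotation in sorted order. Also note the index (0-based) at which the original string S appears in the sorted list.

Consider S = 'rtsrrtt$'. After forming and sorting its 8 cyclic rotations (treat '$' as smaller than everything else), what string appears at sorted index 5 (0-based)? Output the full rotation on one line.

Answer: t$rtsrrt

Derivation:
All 8 rotations (rotation i = S[i:]+S[:i]):
  rot[0] = rtsrrtt$
  rot[1] = tsrrtt$r
  rot[2] = srrtt$rt
  rot[3] = rrtt$rts
  rot[4] = rtt$rtsr
  rot[5] = tt$rtsrr
  rot[6] = t$rtsrrt
  rot[7] = $rtsrrtt
Sorted (with $ < everything):
  sorted[0] = $rtsrrtt
  sorted[1] = rrtt$rts
  sorted[2] = rtsrrtt$
  sorted[3] = rtt$rtsr
  sorted[4] = srrtt$rt
  sorted[5] = t$rtsrrt
  sorted[6] = tsrrtt$r
  sorted[7] = tt$rtsrr
sorted[5] = t$rtsrrt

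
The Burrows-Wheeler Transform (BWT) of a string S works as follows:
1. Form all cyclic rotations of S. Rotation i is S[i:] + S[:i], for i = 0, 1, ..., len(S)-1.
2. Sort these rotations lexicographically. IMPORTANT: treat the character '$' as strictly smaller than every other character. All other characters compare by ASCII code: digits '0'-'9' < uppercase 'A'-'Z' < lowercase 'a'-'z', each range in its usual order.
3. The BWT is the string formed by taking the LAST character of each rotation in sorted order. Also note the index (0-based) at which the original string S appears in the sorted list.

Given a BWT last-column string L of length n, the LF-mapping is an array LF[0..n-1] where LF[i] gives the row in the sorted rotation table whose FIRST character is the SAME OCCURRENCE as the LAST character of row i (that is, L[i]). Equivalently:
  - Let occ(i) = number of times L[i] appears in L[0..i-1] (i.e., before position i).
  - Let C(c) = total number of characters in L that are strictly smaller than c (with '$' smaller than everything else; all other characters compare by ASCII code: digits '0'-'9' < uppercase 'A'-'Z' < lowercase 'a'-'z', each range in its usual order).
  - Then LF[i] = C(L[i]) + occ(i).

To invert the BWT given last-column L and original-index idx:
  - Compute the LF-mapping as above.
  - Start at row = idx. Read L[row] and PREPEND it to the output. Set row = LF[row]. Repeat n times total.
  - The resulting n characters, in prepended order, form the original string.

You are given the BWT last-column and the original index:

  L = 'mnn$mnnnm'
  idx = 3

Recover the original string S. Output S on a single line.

Answer: mnnnnmnm$

Derivation:
LF mapping: 1 4 5 0 2 6 7 8 3
Walk LF starting at row 3, prepending L[row]:
  step 1: row=3, L[3]='$', prepend. Next row=LF[3]=0
  step 2: row=0, L[0]='m', prepend. Next row=LF[0]=1
  step 3: row=1, L[1]='n', prepend. Next row=LF[1]=4
  step 4: row=4, L[4]='m', prepend. Next row=LF[4]=2
  step 5: row=2, L[2]='n', prepend. Next row=LF[2]=5
  step 6: row=5, L[5]='n', prepend. Next row=LF[5]=6
  step 7: row=6, L[6]='n', prepend. Next row=LF[6]=7
  step 8: row=7, L[7]='n', prepend. Next row=LF[7]=8
  step 9: row=8, L[8]='m', prepend. Next row=LF[8]=3
Reversed output: mnnnnmnm$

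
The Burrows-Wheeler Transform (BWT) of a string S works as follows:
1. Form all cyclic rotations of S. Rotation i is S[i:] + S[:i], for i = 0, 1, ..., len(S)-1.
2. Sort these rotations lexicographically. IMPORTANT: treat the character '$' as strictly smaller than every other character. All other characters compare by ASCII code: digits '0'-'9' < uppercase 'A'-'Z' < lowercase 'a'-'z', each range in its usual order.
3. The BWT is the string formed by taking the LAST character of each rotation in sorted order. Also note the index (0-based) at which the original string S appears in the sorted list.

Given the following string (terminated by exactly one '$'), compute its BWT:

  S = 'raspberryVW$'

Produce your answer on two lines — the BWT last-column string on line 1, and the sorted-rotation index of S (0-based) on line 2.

Answer: WyVrpbs$erar
7

Derivation:
All 12 rotations (rotation i = S[i:]+S[:i]):
  rot[0] = raspberryVW$
  rot[1] = aspberryVW$r
  rot[2] = spberryVW$ra
  rot[3] = pberryVW$ras
  rot[4] = berryVW$rasp
  rot[5] = erryVW$raspb
  rot[6] = rryVW$raspbe
  rot[7] = ryVW$raspber
  rot[8] = yVW$raspberr
  rot[9] = VW$raspberry
  rot[10] = W$raspberryV
  rot[11] = $raspberryVW
Sorted (with $ < everything):
  sorted[0] = $raspberryVW  (last char: 'W')
  sorted[1] = VW$raspberry  (last char: 'y')
  sorted[2] = W$raspberryV  (last char: 'V')
  sorted[3] = aspberryVW$r  (last char: 'r')
  sorted[4] = berryVW$rasp  (last char: 'p')
  sorted[5] = erryVW$raspb  (last char: 'b')
  sorted[6] = pberryVW$ras  (last char: 's')
  sorted[7] = raspberryVW$  (last char: '$')
  sorted[8] = rryVW$raspbe  (last char: 'e')
  sorted[9] = ryVW$raspber  (last char: 'r')
  sorted[10] = spberryVW$ra  (last char: 'a')
  sorted[11] = yVW$raspberr  (last char: 'r')
Last column: WyVrpbs$erar
Original string S is at sorted index 7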